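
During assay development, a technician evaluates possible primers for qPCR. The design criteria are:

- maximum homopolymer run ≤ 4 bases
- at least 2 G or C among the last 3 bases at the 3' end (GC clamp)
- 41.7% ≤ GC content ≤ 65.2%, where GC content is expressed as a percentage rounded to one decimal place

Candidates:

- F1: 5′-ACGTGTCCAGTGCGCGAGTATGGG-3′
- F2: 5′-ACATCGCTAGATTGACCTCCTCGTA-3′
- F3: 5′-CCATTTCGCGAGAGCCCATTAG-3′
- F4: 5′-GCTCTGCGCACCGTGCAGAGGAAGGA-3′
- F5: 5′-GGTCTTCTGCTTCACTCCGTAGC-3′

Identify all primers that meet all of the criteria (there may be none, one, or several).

F1 (24 nt, A=4 T=5 G=10 C=5): longest run = 3 ✓; 3' end GGG has 3 G/C ✓; GC 15/24 = 62.5% ✓ — passes.
F2 (25 nt, A=6 T=7 G=4 C=8): longest run = 2 ✓; 3' end GTA has 1 G/C, need ≥2 ✗; GC 12/25 = 48.0% ✓ — fails.
F3 (22 nt, A=5 T=5 G=5 C=7): longest run = 3 ✓; 3' end TAG has 1 G/C, need ≥2 ✗; GC 12/22 = 54.5% ✓ — fails.
F4 (26 nt, A=6 T=3 G=10 C=7): longest run = 2 ✓; 3' end GGA has 2 G/C ✓; GC 17/26 = 65.4%, outside 41.7–65.2% ✗ — fails.
F5 (23 nt, A=2 T=8 G=5 C=8): longest run = 2 ✓; 3' end AGC has 2 G/C ✓; GC 13/23 = 56.5% ✓ — passes.

F1 and F5.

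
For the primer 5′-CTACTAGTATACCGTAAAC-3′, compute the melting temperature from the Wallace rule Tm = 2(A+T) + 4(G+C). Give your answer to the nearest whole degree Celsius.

52°C

Base counts: A=7, T=5, G=2, C=5 (length 19).
Tm = 2·(7+5) + 4·(2+5) = 2·12 + 4·7 = 24 + 28 = 52°C.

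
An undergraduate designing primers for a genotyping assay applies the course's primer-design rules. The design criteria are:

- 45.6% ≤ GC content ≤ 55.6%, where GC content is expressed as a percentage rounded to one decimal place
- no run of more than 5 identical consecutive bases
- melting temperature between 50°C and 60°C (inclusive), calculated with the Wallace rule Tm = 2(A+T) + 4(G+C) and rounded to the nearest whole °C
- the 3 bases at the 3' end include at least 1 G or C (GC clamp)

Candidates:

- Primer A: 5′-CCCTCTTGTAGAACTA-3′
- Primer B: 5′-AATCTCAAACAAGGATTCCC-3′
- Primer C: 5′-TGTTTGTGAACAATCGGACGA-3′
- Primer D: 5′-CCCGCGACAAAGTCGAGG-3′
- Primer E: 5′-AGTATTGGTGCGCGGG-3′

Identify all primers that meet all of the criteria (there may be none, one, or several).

Primer A (16 nt, A=4 T=5 G=2 C=5): GC 7/16 = 43.8%, outside 45.6–55.6% ✗; longest run = 3 ✓; Tm = 2·9 + 4·7 = 46°C, outside 50–60°C ✗; 3' end CTA has 1 G/C ✓ — fails.
Primer B (20 nt, A=8 T=4 G=2 C=6): GC 8/20 = 40.0%, outside 45.6–55.6% ✗; longest run = 3 ✓; Tm = 2·12 + 4·8 = 56°C ✓; 3' end CCC has 3 G/C ✓ — fails.
Primer C (21 nt, A=6 T=6 G=6 C=3): GC 9/21 = 42.9%, outside 45.6–55.6% ✗; longest run = 3 ✓; Tm = 2·12 + 4·9 = 60°C ✓; 3' end CGA has 2 G/C ✓ — fails.
Primer D (18 nt, A=5 T=1 G=6 C=6): GC 12/18 = 66.7%, outside 45.6–55.6% ✗; longest run = 3 ✓; Tm = 2·6 + 4·12 = 60°C ✓; 3' end AGG has 2 G/C ✓ — fails.
Primer E (16 nt, A=2 T=4 G=8 C=2): GC 10/16 = 62.5%, outside 45.6–55.6% ✗; longest run = 3 ✓; Tm = 2·6 + 4·10 = 52°C ✓; 3' end GGG has 3 G/C ✓ — fails.

None of the candidates satisfy all criteria.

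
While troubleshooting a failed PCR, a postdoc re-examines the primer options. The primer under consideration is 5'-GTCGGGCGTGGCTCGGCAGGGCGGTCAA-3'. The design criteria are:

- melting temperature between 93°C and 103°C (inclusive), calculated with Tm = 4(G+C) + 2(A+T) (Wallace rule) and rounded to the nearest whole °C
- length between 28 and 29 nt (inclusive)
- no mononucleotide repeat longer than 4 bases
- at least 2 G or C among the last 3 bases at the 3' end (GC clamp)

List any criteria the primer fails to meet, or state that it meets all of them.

Fails: GC clamp.

Base counts: A=3, T=4, G=14, C=7 (length 28).
Tm: Tm = 2·7 + 4·21 = 98°C ✓
length: length 28 ✓
homopolymer run: longest run = 3 ✓
GC clamp: 3' end CAA has 1 G/C, need ≥2 ✗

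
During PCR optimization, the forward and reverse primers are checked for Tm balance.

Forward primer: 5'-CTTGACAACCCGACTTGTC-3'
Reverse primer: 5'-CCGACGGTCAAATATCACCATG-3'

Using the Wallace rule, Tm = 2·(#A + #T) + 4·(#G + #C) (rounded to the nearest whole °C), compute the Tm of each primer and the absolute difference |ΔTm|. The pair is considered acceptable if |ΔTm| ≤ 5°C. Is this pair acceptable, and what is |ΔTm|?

Forward: A=4 T=5 G=3 C=7 → Tm = 2·9 + 4·10 = 58°C.
Reverse: A=7 T=4 G=4 C=7 → Tm = 2·11 + 4·11 = 66°C.
|ΔTm| = |58 − 66| = 8°C, > 5°C.

|ΔTm| = 8°C; the pair is not acceptable.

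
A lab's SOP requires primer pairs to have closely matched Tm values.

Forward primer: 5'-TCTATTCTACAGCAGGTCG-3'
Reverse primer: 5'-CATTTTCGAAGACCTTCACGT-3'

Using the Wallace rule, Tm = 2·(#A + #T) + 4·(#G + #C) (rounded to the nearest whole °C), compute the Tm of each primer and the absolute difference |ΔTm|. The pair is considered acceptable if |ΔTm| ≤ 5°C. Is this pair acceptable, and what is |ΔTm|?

Forward: A=4 T=6 G=4 C=5 → Tm = 2·10 + 4·9 = 56°C.
Reverse: A=5 T=7 G=3 C=6 → Tm = 2·12 + 4·9 = 60°C.
|ΔTm| = |56 − 60| = 4°C, ≤ 5°C.

|ΔTm| = 4°C; the pair is acceptable.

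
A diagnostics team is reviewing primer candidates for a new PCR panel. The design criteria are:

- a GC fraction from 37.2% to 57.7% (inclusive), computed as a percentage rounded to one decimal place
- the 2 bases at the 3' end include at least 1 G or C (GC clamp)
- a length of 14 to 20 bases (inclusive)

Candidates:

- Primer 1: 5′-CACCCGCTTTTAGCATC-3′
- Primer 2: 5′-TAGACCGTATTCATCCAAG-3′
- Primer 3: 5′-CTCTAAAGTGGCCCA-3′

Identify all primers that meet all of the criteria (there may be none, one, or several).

Primer 1 (17 nt, A=3 T=5 G=2 C=7): GC 9/17 = 52.9% ✓; 3' end TC has 1 G/C ✓; length 17 ✓ — passes.
Primer 2 (19 nt, A=6 T=5 G=3 C=5): GC 8/19 = 42.1% ✓; 3' end AG has 1 G/C ✓; length 19 ✓ — passes.
Primer 3 (15 nt, A=4 T=3 G=3 C=5): GC 8/15 = 53.3% ✓; 3' end CA has 1 G/C ✓; length 15 ✓ — passes.

Primer 1, Primer 2 and Primer 3.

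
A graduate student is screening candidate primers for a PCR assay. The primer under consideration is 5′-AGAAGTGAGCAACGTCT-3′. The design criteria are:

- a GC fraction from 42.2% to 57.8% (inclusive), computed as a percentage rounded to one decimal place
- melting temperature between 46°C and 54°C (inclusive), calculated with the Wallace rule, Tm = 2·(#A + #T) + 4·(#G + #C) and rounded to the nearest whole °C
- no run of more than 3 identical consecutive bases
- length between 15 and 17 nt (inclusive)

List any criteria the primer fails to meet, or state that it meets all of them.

Meets all criteria.

Base counts: A=6, T=3, G=5, C=3 (length 17).
GC content: GC 8/17 = 47.1% ✓
Tm: Tm = 2·9 + 4·8 = 50°C ✓
homopolymer run: longest run = 2 ✓
length: length 17 ✓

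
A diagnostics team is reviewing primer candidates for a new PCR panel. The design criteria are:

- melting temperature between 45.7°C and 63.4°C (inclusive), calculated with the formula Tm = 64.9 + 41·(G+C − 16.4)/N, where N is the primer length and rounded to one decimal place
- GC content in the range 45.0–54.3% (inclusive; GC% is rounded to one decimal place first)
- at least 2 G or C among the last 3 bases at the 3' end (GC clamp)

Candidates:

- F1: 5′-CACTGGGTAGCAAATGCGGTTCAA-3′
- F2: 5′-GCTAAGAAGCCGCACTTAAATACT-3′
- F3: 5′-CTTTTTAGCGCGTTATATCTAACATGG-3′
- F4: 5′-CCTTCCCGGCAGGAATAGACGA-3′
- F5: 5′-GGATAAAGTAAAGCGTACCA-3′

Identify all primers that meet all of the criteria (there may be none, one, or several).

F1 (24 nt, A=7 T=5 G=7 C=5): Tm = 64.9 + 41·(12 − 16.4)/24 = 57.4°C ✓; GC 12/24 = 50.0% ✓; 3' end CAA has 1 G/C, need ≥2 ✗ — fails.
F2 (24 nt, A=9 T=5 G=4 C=6): Tm = 64.9 + 41·(10 − 16.4)/24 = 54.0°C ✓; GC 10/24 = 41.7%, outside 45.0–54.3% ✗; 3' end ACT has 1 G/C, need ≥2 ✗ — fails.
F3 (27 nt, A=6 T=11 G=5 C=5): Tm = 64.9 + 41·(10 − 16.4)/27 = 55.2°C ✓; GC 10/27 = 37.0%, outside 45.0–54.3% ✗; 3' end TGG has 2 G/C ✓ — fails.
F4 (22 nt, A=6 T=3 G=6 C=7): Tm = 64.9 + 41·(13 − 16.4)/22 = 58.6°C ✓; GC 13/22 = 59.1%, outside 45.0–54.3% ✗; 3' end CGA has 2 G/C ✓ — fails.
F5 (20 nt, A=9 T=3 G=5 C=3): Tm = 64.9 + 41·(8 − 16.4)/20 = 47.7°C ✓; GC 8/20 = 40.0%, outside 45.0–54.3% ✗; 3' end CCA has 2 G/C ✓ — fails.

None of the candidates satisfy all criteria.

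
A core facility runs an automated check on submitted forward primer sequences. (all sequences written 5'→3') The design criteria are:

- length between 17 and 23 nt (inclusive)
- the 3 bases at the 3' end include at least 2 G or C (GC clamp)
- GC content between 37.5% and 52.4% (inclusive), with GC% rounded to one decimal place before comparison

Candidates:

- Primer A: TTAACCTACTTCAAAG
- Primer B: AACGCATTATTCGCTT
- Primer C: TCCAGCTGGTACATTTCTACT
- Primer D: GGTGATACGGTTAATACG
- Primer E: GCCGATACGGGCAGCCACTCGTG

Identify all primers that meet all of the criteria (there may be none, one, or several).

Primer D only.

Primer A (16 nt, A=6 T=5 G=1 C=4): length 16, outside 17–23 ✗; 3' end AAG has 1 G/C, need ≥2 ✗; GC 5/16 = 31.3%, outside 37.5–52.4% ✗ — fails.
Primer B (16 nt, A=4 T=6 G=2 C=4): length 16, outside 17–23 ✗; 3' end CTT has 1 G/C, need ≥2 ✗; GC 6/16 = 37.5% ✓ — fails.
Primer C (21 nt, A=4 T=8 G=3 C=6): length 21 ✓; 3' end ACT has 1 G/C, need ≥2 ✗; GC 9/21 = 42.9% ✓ — fails.
Primer D (18 nt, A=5 T=5 G=6 C=2): length 18 ✓; 3' end ACG has 2 G/C ✓; GC 8/18 = 44.4% ✓ — passes.
Primer E (23 nt, A=4 T=3 G=8 C=8): length 23 ✓; 3' end GTG has 2 G/C ✓; GC 16/23 = 69.6%, outside 37.5–52.4% ✗ — fails.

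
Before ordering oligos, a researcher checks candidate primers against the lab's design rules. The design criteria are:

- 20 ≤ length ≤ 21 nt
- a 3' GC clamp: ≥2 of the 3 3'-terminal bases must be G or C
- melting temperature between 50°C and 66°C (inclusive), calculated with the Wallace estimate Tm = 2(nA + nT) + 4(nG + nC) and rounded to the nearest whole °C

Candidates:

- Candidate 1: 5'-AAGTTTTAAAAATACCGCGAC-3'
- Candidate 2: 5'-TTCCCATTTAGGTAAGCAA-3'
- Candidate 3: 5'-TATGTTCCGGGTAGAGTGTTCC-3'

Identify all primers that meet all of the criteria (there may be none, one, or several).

Candidate 1 only.

Candidate 1 (21 nt, A=9 T=5 G=3 C=4): length 21 ✓; 3' end GAC has 2 G/C ✓; Tm = 2·14 + 4·7 = 56°C ✓ — passes.
Candidate 2 (19 nt, A=6 T=6 G=3 C=4): length 19, outside 20–21 ✗; 3' end CAA has 1 G/C, need ≥2 ✗; Tm = 2·12 + 4·7 = 52°C ✓ — fails.
Candidate 3 (22 nt, A=3 T=8 G=7 C=4): length 22, outside 20–21 ✗; 3' end TCC has 2 G/C ✓; Tm = 2·11 + 4·11 = 66°C ✓ — fails.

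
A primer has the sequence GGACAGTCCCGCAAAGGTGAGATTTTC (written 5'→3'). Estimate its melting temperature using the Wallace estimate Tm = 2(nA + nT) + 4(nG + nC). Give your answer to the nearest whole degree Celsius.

Base counts: A=7, T=6, G=8, C=6 (length 27).
Tm = 2·(7+6) + 4·(8+6) = 2·13 + 4·14 = 26 + 56 = 82°C.

82°C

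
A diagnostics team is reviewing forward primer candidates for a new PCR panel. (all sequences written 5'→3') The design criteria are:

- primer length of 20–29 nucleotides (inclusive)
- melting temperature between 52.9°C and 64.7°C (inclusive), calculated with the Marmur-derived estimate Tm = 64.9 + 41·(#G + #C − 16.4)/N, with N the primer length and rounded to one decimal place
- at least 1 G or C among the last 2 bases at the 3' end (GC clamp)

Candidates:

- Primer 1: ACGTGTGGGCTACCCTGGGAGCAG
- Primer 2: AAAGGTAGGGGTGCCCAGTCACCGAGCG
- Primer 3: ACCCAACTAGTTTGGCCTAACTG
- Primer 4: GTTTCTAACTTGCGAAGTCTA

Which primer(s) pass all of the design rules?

Primer 1 and Primer 3.

Primer 1 (24 nt, A=4 T=4 G=10 C=6): length 24 ✓; Tm = 64.9 + 41·(16 − 16.4)/24 = 64.2°C ✓; 3' end AG has 1 G/C ✓ — passes.
Primer 2 (28 nt, A=7 T=3 G=11 C=7): length 28 ✓; Tm = 64.9 + 41·(18 − 16.4)/28 = 67.2°C, outside 52.9–64.7°C ✗; 3' end CG has 2 G/C ✓ — fails.
Primer 3 (23 nt, A=6 T=6 G=4 C=7): length 23 ✓; Tm = 64.9 + 41·(11 − 16.4)/23 = 55.3°C ✓; 3' end TG has 1 G/C ✓ — passes.
Primer 4 (21 nt, A=5 T=8 G=4 C=4): length 21 ✓; Tm = 64.9 + 41·(8 − 16.4)/21 = 48.5°C, outside 52.9–64.7°C ✗; 3' end TA has 0 G/C, need ≥1 ✗ — fails.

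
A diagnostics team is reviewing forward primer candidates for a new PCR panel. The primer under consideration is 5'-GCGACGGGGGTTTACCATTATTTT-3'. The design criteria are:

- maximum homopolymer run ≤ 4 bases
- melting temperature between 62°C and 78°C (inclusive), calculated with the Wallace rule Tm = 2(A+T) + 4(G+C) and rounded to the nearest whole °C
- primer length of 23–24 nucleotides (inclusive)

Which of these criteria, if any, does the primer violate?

Base counts: A=4, T=9, G=7, C=4 (length 24).
homopolymer run: longest run = 5, exceeds 4 ✗
Tm: Tm = 2·13 + 4·11 = 70°C ✓
length: length 24 ✓

Fails: homopolymer run.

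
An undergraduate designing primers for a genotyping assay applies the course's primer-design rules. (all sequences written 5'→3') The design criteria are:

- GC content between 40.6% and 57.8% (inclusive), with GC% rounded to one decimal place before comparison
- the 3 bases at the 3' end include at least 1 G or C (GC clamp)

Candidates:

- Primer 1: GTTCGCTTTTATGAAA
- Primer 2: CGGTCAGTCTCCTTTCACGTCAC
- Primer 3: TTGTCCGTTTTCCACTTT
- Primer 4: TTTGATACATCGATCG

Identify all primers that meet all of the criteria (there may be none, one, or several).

Primer 1 (16 nt, A=4 T=7 G=3 C=2): GC 5/16 = 31.3%, outside 40.6–57.8% ✗; 3' end AAA has 0 G/C, need ≥1 ✗ — fails.
Primer 2 (23 nt, A=3 T=7 G=4 C=9): GC 13/23 = 56.5% ✓; 3' end CAC has 2 G/C ✓ — passes.
Primer 3 (18 nt, A=1 T=10 G=2 C=5): GC 7/18 = 38.9%, outside 40.6–57.8% ✗; 3' end TTT has 0 G/C, need ≥1 ✗ — fails.
Primer 4 (16 nt, A=4 T=6 G=3 C=3): GC 6/16 = 37.5%, outside 40.6–57.8% ✗; 3' end TCG has 2 G/C ✓ — fails.

Primer 2 only.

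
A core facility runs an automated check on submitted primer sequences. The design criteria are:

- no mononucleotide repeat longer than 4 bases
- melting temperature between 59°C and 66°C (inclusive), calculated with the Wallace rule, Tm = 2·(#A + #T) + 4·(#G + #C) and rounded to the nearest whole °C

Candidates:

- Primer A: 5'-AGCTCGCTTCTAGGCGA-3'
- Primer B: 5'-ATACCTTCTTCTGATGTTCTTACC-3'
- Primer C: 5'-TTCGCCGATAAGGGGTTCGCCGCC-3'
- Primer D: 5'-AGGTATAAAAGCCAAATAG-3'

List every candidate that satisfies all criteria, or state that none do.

Primer A (17 nt, A=3 T=4 G=5 C=5): longest run = 2 ✓; Tm = 2·7 + 4·10 = 54°C, outside 59–66°C ✗ — fails.
Primer B (24 nt, A=4 T=11 G=2 C=7): longest run = 2 ✓; Tm = 2·15 + 4·9 = 66°C ✓ — passes.
Primer C (24 nt, A=3 T=5 G=8 C=8): longest run = 4 ✓; Tm = 2·8 + 4·16 = 80°C, outside 59–66°C ✗ — fails.
Primer D (19 nt, A=10 T=3 G=4 C=2): longest run = 4 ✓; Tm = 2·13 + 4·6 = 50°C, outside 59–66°C ✗ — fails.

Primer B only.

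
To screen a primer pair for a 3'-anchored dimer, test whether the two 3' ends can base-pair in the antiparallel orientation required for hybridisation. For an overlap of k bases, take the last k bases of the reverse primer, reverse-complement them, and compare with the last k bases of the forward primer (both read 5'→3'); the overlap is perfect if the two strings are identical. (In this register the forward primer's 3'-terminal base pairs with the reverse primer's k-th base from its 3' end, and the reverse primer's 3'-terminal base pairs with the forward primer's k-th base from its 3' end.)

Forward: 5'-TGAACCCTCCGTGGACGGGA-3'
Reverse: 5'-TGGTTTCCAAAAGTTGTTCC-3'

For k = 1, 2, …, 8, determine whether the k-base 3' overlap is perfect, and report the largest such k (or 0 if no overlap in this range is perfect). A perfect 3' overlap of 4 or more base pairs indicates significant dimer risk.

Last 8 bases (5'→3') — forward …GGACGGGA, reverse …GTTGTTCC.
Reverse complement of the reverse primer's last 8 bases: GGAACAAC; its first k bases are the reverse complement of the reverse primer's last k bases, so a perfect k-base overlap needs the forward primer's last k bases to equal them.
Comparing (forward last k vs required): k=1: A vs G ✗; k=2: GA vs GG ✗; k=3: GGA vs GGA ✓; k=4: GGGA vs GGAA ✗; k=5: CGGGA vs GGAAC ✗; k=6: ACGGGA vs GGAACA ✗; k=7: GACGGGA vs GGAACAA ✗; k=8: GGACGGGA vs GGAACAAC ✗.
Only k = 3 is perfect, so the longest perfect 3' overlap is 3.

Longest perfect overlap: 3 complementary base pairs; below the dimer-risk threshold (threshold 4).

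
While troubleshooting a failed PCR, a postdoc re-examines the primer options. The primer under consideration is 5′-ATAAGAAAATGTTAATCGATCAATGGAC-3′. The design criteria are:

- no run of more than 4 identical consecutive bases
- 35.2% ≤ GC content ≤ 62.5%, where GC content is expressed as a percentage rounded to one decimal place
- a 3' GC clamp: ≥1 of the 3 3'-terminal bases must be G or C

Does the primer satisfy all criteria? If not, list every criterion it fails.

Base counts: A=13, T=7, G=5, C=3 (length 28).
homopolymer run: longest run = 4 ✓
GC content: GC 8/28 = 28.6%, outside 35.2–62.5% ✗
GC clamp: 3' end GAC has 2 G/C ✓

Fails: GC content.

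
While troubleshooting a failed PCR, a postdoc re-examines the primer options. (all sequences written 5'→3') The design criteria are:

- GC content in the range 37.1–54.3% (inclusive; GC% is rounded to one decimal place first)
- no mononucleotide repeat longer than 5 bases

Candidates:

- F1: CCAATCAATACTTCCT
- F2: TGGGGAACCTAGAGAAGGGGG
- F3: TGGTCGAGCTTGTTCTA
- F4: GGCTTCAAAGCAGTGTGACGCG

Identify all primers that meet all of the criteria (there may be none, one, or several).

F1 and F3.

F1 (16 nt, A=5 T=5 G=0 C=6): GC 6/16 = 37.5% ✓; longest run = 2 ✓ — passes.
F2 (21 nt, A=6 T=2 G=11 C=2): GC 13/21 = 61.9%, outside 37.1–54.3% ✗; longest run = 5 ✓ — fails.
F3 (17 nt, A=2 T=7 G=5 C=3): GC 8/17 = 47.1% ✓; longest run = 2 ✓ — passes.
F4 (22 nt, A=5 T=4 G=8 C=5): GC 13/22 = 59.1%, outside 37.1–54.3% ✗; longest run = 3 ✓ — fails.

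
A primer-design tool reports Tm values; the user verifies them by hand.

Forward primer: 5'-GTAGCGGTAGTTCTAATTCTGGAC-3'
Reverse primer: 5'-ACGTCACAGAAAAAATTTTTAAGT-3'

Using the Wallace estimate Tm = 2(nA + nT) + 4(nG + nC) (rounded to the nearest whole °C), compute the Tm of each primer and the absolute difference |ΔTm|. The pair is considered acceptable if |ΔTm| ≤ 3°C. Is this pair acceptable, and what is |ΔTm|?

|ΔTm| = 10°C; the pair is not acceptable.

Forward: A=5 T=8 G=7 C=4 → Tm = 2·13 + 4·11 = 70°C.
Reverse: A=11 T=7 G=3 C=3 → Tm = 2·18 + 4·6 = 60°C.
|ΔTm| = |70 − 60| = 10°C, > 3°C.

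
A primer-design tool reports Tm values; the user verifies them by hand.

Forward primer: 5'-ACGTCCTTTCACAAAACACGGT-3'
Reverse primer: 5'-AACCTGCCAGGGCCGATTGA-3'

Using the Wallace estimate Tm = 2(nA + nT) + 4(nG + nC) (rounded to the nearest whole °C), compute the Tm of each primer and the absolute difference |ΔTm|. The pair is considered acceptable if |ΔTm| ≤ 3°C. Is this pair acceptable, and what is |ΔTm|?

|ΔTm| = 0°C; the pair is acceptable.

Forward: A=7 T=5 G=3 C=7 → Tm = 2·12 + 4·10 = 64°C.
Reverse: A=5 T=3 G=6 C=6 → Tm = 2·8 + 4·12 = 64°C.
|ΔTm| = |64 − 64| = 0°C, ≤ 3°C.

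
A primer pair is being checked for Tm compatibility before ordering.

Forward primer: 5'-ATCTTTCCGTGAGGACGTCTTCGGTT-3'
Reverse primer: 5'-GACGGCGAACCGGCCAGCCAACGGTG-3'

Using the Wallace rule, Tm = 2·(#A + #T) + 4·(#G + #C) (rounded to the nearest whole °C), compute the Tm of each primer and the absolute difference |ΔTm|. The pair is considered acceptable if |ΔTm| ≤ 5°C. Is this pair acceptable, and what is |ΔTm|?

|ΔTm| = 12°C; the pair is not acceptable.

Forward: A=3 T=10 G=7 C=6 → Tm = 2·13 + 4·13 = 78°C.
Reverse: A=6 T=1 G=10 C=9 → Tm = 2·7 + 4·19 = 90°C.
|ΔTm| = |78 − 90| = 12°C, > 5°C.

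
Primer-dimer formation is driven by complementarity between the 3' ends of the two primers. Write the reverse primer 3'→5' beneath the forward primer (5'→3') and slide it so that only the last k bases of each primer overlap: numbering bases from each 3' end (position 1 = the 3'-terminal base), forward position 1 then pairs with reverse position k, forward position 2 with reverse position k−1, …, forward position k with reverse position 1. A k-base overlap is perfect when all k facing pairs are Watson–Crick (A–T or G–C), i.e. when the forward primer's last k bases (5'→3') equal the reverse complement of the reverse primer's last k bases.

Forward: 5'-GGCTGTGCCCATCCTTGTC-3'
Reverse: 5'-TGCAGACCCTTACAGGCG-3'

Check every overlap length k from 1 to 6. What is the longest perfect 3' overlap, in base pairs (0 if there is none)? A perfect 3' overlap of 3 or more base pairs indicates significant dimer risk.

Longest perfect overlap: 1 complementary base pair; below the dimer-risk threshold (threshold 3).

Last 6 bases (5'→3') — forward …CTTGTC, reverse …CAGGCG.
Reverse complement of the reverse primer's last 6 bases: CGCCTG; its first k bases are the reverse complement of the reverse primer's last k bases, so a perfect k-base overlap needs the forward primer's last k bases to equal them.
Comparing (forward last k vs required): k=1: C vs C ✓; k=2: TC vs CG ✗; k=3: GTC vs CGC ✗; k=4: TGTC vs CGCC ✗; k=5: TTGTC vs CGCCT ✗; k=6: CTTGTC vs CGCCTG ✗.
Only k = 1 is perfect, so the longest perfect 3' overlap is 1.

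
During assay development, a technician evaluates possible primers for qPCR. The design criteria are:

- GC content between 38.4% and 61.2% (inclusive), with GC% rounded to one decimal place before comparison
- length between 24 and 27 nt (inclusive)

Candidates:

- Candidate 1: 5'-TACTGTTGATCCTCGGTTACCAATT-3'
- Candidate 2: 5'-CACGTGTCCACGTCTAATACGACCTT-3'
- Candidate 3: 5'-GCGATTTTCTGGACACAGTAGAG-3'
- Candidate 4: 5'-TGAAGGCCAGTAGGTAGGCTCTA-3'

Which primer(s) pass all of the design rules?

Candidate 1 (25 nt, A=5 T=10 G=4 C=6): GC 10/25 = 40.0% ✓; length 25 ✓ — passes.
Candidate 2 (26 nt, A=6 T=7 G=4 C=9): GC 13/26 = 50.0% ✓; length 26 ✓ — passes.
Candidate 3 (23 nt, A=6 T=6 G=7 C=4): GC 11/23 = 47.8% ✓; length 23, outside 24–27 ✗ — fails.
Candidate 4 (23 nt, A=6 T=5 G=8 C=4): GC 12/23 = 52.2% ✓; length 23, outside 24–27 ✗ — fails.

Candidate 1 and Candidate 2.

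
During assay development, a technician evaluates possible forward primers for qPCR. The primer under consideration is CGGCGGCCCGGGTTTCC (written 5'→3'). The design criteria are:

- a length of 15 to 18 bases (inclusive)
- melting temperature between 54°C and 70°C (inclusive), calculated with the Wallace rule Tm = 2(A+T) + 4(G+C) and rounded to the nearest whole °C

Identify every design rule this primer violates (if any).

Base counts: A=0, T=3, G=7, C=7 (length 17).
length: length 17 ✓
Tm: Tm = 2·3 + 4·14 = 62°C ✓

Meets all criteria.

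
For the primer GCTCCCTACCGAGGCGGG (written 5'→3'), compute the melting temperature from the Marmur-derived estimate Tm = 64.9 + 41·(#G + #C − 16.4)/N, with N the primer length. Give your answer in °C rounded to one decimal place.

59.4°C

Base counts: A=2, T=2, G=7, C=7; G+C = 14, N = 18.
Tm = 64.9 + 41·(14 − 16.4)/18 = 64.9 + -98.40/18 = 59.4°C.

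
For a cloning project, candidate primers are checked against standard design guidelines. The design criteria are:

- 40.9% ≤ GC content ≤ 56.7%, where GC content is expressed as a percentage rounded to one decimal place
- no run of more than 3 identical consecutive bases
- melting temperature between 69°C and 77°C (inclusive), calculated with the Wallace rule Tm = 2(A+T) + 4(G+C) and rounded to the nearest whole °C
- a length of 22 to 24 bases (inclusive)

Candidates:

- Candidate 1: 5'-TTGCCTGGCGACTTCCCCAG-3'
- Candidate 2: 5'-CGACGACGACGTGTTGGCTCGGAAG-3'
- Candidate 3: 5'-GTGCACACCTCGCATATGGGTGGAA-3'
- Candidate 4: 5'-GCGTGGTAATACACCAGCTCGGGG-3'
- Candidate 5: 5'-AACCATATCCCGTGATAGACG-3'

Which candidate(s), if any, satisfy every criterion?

Candidate 1 (20 nt, A=2 T=5 G=5 C=8): GC 13/20 = 65.0%, outside 40.9–56.7% ✗; longest run = 4, exceeds 3 ✗; Tm = 2·7 + 4·13 = 66°C, outside 69–77°C ✗; length 20, outside 22–24 ✗ — fails.
Candidate 2 (25 nt, A=5 T=4 G=10 C=6): GC 16/25 = 64.0%, outside 40.9–56.7% ✗; longest run = 2 ✓; Tm = 2·9 + 4·16 = 82°C, outside 69–77°C ✗; length 25, outside 22–24 ✗ — fails.
Candidate 3 (25 nt, A=6 T=5 G=8 C=6): GC 14/25 = 56.0% ✓; longest run = 3 ✓; Tm = 2·11 + 4·14 = 78°C, outside 69–77°C ✗; length 25, outside 22–24 ✗ — fails.
Candidate 4 (24 nt, A=5 T=4 G=9 C=6): GC 15/24 = 62.5%, outside 40.9–56.7% ✗; longest run = 4, exceeds 3 ✗; Tm = 2·9 + 4·15 = 78°C, outside 69–77°C ✗; length 24 ✓ — fails.
Candidate 5 (21 nt, A=7 T=4 G=4 C=6): GC 10/21 = 47.6% ✓; longest run = 3 ✓; Tm = 2·11 + 4·10 = 62°C, outside 69–77°C ✗; length 21, outside 22–24 ✗ — fails.

None of the candidates satisfy all criteria.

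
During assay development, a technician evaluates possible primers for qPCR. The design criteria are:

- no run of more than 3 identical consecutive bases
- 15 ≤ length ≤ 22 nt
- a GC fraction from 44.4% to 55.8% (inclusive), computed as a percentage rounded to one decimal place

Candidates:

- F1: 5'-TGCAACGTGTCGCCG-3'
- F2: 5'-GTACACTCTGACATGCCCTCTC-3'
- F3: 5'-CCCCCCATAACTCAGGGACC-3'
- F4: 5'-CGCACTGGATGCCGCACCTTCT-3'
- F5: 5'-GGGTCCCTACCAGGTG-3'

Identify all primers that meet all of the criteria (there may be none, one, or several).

F2 only.

F1 (15 nt, A=2 T=3 G=5 C=5): longest run = 2 ✓; length 15 ✓; GC 10/15 = 66.7%, outside 44.4–55.8% ✗ — fails.
F2 (22 nt, A=4 T=6 G=3 C=9): longest run = 3 ✓; length 22 ✓; GC 12/22 = 54.5% ✓ — passes.
F3 (20 nt, A=5 T=2 G=3 C=10): longest run = 6, exceeds 3 ✗; length 20 ✓; GC 13/20 = 65.0%, outside 44.4–55.8% ✗ — fails.
F4 (22 nt, A=3 T=5 G=5 C=9): longest run = 2 ✓; length 22 ✓; GC 14/22 = 63.6%, outside 44.4–55.8% ✗ — fails.
F5 (16 nt, A=2 T=3 G=6 C=5): longest run = 3 ✓; length 16 ✓; GC 11/16 = 68.8%, outside 44.4–55.8% ✗ — fails.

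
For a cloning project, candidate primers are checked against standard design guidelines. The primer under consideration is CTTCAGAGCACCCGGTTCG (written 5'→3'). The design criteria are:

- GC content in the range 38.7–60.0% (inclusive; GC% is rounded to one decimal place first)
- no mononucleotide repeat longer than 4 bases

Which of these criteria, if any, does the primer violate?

Base counts: A=3, T=4, G=5, C=7 (length 19).
GC content: GC 12/19 = 63.2%, outside 38.7–60.0% ✗
homopolymer run: longest run = 3 ✓

Fails: GC content.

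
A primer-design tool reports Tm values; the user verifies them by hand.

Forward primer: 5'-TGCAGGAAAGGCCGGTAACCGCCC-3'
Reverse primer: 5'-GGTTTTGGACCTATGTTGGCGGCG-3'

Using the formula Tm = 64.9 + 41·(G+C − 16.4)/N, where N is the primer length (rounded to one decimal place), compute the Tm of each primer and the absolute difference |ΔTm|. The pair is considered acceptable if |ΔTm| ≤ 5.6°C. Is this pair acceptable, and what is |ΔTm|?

|ΔTm| = 3.4°C; the pair is acceptable.

Forward: G+C = 16, N = 24 → Tm = 64.9 + 41·(16 − 16.4)/24 = 64.2°C.
Reverse: G+C = 14, N = 24 → Tm = 64.9 + 41·(14 − 16.4)/24 = 60.8°C.
|ΔTm| = |64.2 − 60.8| = 3.4°C, ≤ 5.6°C.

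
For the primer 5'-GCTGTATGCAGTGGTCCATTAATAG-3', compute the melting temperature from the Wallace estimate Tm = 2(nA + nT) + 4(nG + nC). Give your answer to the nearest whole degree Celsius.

Base counts: A=6, T=8, G=7, C=4 (length 25).
Tm = 2·(6+8) + 4·(7+4) = 2·14 + 4·11 = 28 + 44 = 72°C.

72°C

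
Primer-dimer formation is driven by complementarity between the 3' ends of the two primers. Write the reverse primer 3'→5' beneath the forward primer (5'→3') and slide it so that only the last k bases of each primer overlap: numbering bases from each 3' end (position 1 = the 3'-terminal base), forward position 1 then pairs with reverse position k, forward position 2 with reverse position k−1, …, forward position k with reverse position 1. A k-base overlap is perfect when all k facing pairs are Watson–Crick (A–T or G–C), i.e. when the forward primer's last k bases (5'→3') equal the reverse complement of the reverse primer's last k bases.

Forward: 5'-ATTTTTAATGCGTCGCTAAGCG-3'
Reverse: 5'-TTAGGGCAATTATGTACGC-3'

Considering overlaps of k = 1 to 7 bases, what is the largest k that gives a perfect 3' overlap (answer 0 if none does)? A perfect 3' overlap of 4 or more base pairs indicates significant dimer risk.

Longest perfect overlap: 3 complementary base pairs; below the dimer-risk threshold (threshold 4).

Last 7 bases (5'→3') — forward …CTAAGCG, reverse …TGTACGC.
Reverse complement of the reverse primer's last 7 bases: GCGTACA; its first k bases are the reverse complement of the reverse primer's last k bases, so a perfect k-base overlap needs the forward primer's last k bases to equal them.
Comparing (forward last k vs required): k=1: G vs G ✓; k=2: CG vs GC ✗; k=3: GCG vs GCG ✓; k=4: AGCG vs GCGT ✗; k=5: AAGCG vs GCGTA ✗; k=6: TAAGCG vs GCGTAC ✗; k=7: CTAAGCG vs GCGTACA ✗.
Perfect overlaps at k = 1, 3; the largest is 3.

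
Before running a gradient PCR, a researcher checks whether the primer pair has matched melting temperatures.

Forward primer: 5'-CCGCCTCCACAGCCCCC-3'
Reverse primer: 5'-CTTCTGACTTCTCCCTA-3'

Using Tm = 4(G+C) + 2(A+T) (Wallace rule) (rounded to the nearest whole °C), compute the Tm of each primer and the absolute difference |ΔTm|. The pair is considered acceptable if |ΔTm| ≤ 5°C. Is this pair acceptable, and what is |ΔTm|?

|ΔTm| = 12°C; the pair is not acceptable.

Forward: A=2 T=1 G=2 C=12 → Tm = 2·3 + 4·14 = 62°C.
Reverse: A=2 T=7 G=1 C=7 → Tm = 2·9 + 4·8 = 50°C.
|ΔTm| = |62 − 50| = 12°C, > 5°C.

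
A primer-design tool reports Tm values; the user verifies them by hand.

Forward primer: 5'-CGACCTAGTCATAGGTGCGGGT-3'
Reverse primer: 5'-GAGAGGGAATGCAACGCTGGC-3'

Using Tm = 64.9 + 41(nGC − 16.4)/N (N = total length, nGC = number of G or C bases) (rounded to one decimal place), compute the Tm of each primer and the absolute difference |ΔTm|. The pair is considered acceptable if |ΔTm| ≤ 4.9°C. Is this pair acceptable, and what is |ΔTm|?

|ΔTm| = 0.3°C; the pair is acceptable.

Forward: G+C = 13, N = 22 → Tm = 64.9 + 41·(13 − 16.4)/22 = 58.6°C.
Reverse: G+C = 13, N = 21 → Tm = 64.9 + 41·(13 − 16.4)/21 = 58.3°C.
|ΔTm| = |58.6 − 58.3| = 0.3°C, ≤ 4.9°C.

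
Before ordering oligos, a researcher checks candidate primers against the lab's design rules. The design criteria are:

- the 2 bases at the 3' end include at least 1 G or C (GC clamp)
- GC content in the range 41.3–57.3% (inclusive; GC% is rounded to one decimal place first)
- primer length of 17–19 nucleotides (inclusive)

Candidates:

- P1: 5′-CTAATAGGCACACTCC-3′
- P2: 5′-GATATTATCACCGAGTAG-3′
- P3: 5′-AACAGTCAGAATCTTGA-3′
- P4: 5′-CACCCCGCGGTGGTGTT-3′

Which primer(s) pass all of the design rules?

None of the candidates satisfy all criteria.

P1 (16 nt, A=5 T=3 G=2 C=6): 3' end CC has 2 G/C ✓; GC 8/16 = 50.0% ✓; length 16, outside 17–19 ✗ — fails.
P2 (18 nt, A=6 T=5 G=4 C=3): 3' end AG has 1 G/C ✓; GC 7/18 = 38.9%, outside 41.3–57.3% ✗; length 18 ✓ — fails.
P3 (17 nt, A=7 T=4 G=3 C=3): 3' end GA has 1 G/C ✓; GC 6/17 = 35.3%, outside 41.3–57.3% ✗; length 17 ✓ — fails.
P4 (17 nt, A=1 T=4 G=6 C=6): 3' end TT has 0 G/C, need ≥1 ✗; GC 12/17 = 70.6%, outside 41.3–57.3% ✗; length 17 ✓ — fails.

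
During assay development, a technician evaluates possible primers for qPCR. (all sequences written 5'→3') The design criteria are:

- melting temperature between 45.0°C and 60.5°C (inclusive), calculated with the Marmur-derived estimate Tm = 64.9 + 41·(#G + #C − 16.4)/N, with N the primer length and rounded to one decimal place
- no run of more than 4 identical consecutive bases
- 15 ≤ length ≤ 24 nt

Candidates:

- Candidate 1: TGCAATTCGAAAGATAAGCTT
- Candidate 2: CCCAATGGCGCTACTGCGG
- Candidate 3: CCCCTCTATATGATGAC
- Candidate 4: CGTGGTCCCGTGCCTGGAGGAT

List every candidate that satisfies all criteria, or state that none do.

Candidate 1 and Candidate 2.

Candidate 1 (21 nt, A=8 T=6 G=4 C=3): Tm = 64.9 + 41·(7 − 16.4)/21 = 46.5°C ✓; longest run = 3 ✓; length 21 ✓ — passes.
Candidate 2 (19 nt, A=3 T=3 G=6 C=7): Tm = 64.9 + 41·(13 − 16.4)/19 = 57.6°C ✓; longest run = 3 ✓; length 19 ✓ — passes.
Candidate 3 (17 nt, A=4 T=5 G=2 C=6): Tm = 64.9 + 41·(8 − 16.4)/17 = 44.6°C, outside 45.0–60.5°C ✗; longest run = 4 ✓; length 17 ✓ — fails.
Candidate 4 (22 nt, A=2 T=5 G=9 C=6): Tm = 64.9 + 41·(15 − 16.4)/22 = 62.3°C, outside 45.0–60.5°C ✗; longest run = 3 ✓; length 22 ✓ — fails.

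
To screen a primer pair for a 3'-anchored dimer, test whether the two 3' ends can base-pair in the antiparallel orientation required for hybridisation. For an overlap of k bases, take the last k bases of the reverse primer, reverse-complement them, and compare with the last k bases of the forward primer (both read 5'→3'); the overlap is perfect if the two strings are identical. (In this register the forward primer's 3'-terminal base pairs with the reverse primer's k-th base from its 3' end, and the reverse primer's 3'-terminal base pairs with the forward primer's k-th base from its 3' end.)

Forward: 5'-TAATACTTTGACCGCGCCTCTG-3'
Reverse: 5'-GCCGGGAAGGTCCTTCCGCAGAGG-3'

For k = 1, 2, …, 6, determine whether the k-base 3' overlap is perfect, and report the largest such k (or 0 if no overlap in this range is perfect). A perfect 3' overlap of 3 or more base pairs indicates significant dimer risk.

Longest perfect overlap: 6 complementary base pairs; significant dimer risk (threshold 3).

Last 6 bases (5'→3') — forward …CCTCTG, reverse …CAGAGG.
Reverse complement of the reverse primer's last 6 bases: CCTCTG; its first k bases are the reverse complement of the reverse primer's last k bases, so a perfect k-base overlap needs the forward primer's last k bases to equal them.
Comparing (forward last k vs required): k=1: G vs C ✗; k=2: TG vs CC ✗; k=3: CTG vs CCT ✗; k=4: TCTG vs CCTC ✗; k=5: CTCTG vs CCTCT ✗; k=6: CCTCTG vs CCTCTG ✓.
Only k = 6 is perfect, so the longest perfect 3' overlap is 6.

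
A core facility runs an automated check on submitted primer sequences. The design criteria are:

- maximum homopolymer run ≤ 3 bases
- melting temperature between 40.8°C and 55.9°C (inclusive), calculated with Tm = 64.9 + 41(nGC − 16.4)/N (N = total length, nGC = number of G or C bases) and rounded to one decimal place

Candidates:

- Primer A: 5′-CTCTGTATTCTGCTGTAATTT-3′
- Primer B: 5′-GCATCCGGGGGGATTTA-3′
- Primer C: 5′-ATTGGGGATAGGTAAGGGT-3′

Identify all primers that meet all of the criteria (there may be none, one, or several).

Primer A only.

Primer A (21 nt, A=3 T=11 G=3 C=4): longest run = 3 ✓; Tm = 64.9 + 41·(7 − 16.4)/21 = 46.5°C ✓ — passes.
Primer B (17 nt, A=3 T=4 G=7 C=3): longest run = 6, exceeds 3 ✗; Tm = 64.9 + 41·(10 − 16.4)/17 = 49.5°C ✓ — fails.
Primer C (19 nt, A=5 T=5 G=9 C=0): longest run = 4, exceeds 3 ✗; Tm = 64.9 + 41·(9 − 16.4)/19 = 48.9°C ✓ — fails.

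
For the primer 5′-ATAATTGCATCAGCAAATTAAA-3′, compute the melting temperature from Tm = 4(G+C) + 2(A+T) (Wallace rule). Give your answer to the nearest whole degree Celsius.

Base counts: A=11, T=6, G=2, C=3 (length 22).
Tm = 2·(11+6) + 4·(2+3) = 2·17 + 4·5 = 34 + 20 = 54°C.

54°C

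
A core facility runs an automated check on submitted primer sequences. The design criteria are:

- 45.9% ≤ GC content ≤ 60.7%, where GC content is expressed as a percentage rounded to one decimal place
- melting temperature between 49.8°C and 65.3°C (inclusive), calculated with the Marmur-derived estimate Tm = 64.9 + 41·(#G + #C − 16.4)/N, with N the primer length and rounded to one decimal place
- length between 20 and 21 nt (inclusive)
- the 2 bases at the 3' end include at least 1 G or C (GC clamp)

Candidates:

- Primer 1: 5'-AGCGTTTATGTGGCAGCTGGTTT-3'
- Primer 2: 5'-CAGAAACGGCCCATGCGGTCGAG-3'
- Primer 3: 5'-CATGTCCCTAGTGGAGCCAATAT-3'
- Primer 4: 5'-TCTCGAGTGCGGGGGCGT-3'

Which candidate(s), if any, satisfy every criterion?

Primer 1 (23 nt, A=3 T=9 G=8 C=3): GC 11/23 = 47.8% ✓; Tm = 64.9 + 41·(11 − 16.4)/23 = 55.3°C ✓; length 23, outside 20–21 ✗; 3' end TT has 0 G/C, need ≥1 ✗ — fails.
Primer 2 (23 nt, A=6 T=2 G=8 C=7): GC 15/23 = 65.2%, outside 45.9–60.7% ✗; Tm = 64.9 + 41·(15 − 16.4)/23 = 62.4°C ✓; length 23, outside 20–21 ✗; 3' end AG has 1 G/C ✓ — fails.
Primer 3 (23 nt, A=6 T=6 G=5 C=6): GC 11/23 = 47.8% ✓; Tm = 64.9 + 41·(11 − 16.4)/23 = 55.3°C ✓; length 23, outside 20–21 ✗; 3' end AT has 0 G/C, need ≥1 ✗ — fails.
Primer 4 (18 nt, A=1 T=4 G=9 C=4): GC 13/18 = 72.2%, outside 45.9–60.7% ✗; Tm = 64.9 + 41·(13 − 16.4)/18 = 57.2°C ✓; length 18, outside 20–21 ✗; 3' end GT has 1 G/C ✓ — fails.

None of the candidates satisfy all criteria.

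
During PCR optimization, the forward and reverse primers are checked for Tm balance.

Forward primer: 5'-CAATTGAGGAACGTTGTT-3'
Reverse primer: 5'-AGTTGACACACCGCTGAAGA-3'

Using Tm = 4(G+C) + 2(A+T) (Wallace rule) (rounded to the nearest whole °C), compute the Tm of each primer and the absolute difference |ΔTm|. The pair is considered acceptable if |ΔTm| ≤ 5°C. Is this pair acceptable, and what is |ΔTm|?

Forward: A=5 T=6 G=5 C=2 → Tm = 2·11 + 4·7 = 50°C.
Reverse: A=7 T=3 G=5 C=5 → Tm = 2·10 + 4·10 = 60°C.
|ΔTm| = |50 − 60| = 10°C, > 5°C.

|ΔTm| = 10°C; the pair is not acceptable.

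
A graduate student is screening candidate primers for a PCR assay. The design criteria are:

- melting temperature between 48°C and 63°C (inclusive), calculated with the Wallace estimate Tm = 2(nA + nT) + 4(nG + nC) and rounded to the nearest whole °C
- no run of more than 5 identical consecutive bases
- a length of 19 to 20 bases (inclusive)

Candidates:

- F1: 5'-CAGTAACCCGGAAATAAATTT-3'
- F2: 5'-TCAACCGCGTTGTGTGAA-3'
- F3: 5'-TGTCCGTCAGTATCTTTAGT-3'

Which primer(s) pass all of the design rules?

F3 only.

F1 (21 nt, A=9 T=5 G=3 C=4): Tm = 2·14 + 4·7 = 56°C ✓; longest run = 3 ✓; length 21, outside 19–20 ✗ — fails.
F2 (18 nt, A=4 T=5 G=5 C=4): Tm = 2·9 + 4·9 = 54°C ✓; longest run = 2 ✓; length 18, outside 19–20 ✗ — fails.
F3 (20 nt, A=3 T=9 G=4 C=4): Tm = 2·12 + 4·8 = 56°C ✓; longest run = 3 ✓; length 20 ✓ — passes.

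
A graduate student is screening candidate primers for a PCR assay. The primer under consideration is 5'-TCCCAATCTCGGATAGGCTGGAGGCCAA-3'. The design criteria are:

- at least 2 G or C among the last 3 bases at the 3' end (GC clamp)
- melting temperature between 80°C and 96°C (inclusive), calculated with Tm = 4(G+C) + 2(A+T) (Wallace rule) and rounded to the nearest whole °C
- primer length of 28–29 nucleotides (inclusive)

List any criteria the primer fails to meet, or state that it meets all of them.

Fails: GC clamp.

Base counts: A=7, T=5, G=8, C=8 (length 28).
GC clamp: 3' end CAA has 1 G/C, need ≥2 ✗
Tm: Tm = 2·12 + 4·16 = 88°C ✓
length: length 28 ✓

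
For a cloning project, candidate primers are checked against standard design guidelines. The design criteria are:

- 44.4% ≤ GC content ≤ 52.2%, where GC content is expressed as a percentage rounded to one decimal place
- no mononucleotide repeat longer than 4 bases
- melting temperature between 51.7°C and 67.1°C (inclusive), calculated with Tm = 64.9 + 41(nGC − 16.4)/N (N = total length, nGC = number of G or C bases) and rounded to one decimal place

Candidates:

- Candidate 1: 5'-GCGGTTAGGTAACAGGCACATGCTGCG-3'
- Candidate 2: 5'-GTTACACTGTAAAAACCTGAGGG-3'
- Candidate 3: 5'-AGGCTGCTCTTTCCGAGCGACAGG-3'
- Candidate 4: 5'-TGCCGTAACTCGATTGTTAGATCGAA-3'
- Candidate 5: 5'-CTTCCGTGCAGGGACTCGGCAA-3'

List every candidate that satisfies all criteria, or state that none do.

None of the candidates satisfy all criteria.

Candidate 1 (27 nt, A=6 T=5 G=10 C=6): GC 16/27 = 59.3%, outside 44.4–52.2% ✗; longest run = 2 ✓; Tm = 64.9 + 41·(16 − 16.4)/27 = 64.3°C ✓ — fails.
Candidate 2 (23 nt, A=8 T=5 G=6 C=4): GC 10/23 = 43.5%, outside 44.4–52.2% ✗; longest run = 5, exceeds 4 ✗; Tm = 64.9 + 41·(10 − 16.4)/23 = 53.5°C ✓ — fails.
Candidate 3 (24 nt, A=4 T=5 G=8 C=7): GC 15/24 = 62.5%, outside 44.4–52.2% ✗; longest run = 3 ✓; Tm = 64.9 + 41·(15 − 16.4)/24 = 62.5°C ✓ — fails.
Candidate 4 (26 nt, A=7 T=8 G=6 C=5): GC 11/26 = 42.3%, outside 44.4–52.2% ✗; longest run = 2 ✓; Tm = 64.9 + 41·(11 − 16.4)/26 = 56.4°C ✓ — fails.
Candidate 5 (22 nt, A=4 T=4 G=7 C=7): GC 14/22 = 63.6%, outside 44.4–52.2% ✗; longest run = 3 ✓; Tm = 64.9 + 41·(14 − 16.4)/22 = 60.4°C ✓ — fails.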